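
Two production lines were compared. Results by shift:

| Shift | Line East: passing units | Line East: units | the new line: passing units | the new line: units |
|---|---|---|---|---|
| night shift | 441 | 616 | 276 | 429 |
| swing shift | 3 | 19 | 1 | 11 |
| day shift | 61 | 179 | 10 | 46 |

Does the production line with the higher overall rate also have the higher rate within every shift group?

Yes

Night shift: Line East 441/616 = 71.6%, the new line 276/429 = 64.3% → Line East
Swing shift: Line East 3/19 = 15.8%, the new line 1/11 = 9.1% → Line East
Day shift: Line East 61/179 = 34.1%, the new line 10/46 = 21.7% → Line East
Overall: Line East 505/814 = 62.0%, the new line 287/486 = 59.1% → Line East
Line East wins overall and in every shift group — no reversal.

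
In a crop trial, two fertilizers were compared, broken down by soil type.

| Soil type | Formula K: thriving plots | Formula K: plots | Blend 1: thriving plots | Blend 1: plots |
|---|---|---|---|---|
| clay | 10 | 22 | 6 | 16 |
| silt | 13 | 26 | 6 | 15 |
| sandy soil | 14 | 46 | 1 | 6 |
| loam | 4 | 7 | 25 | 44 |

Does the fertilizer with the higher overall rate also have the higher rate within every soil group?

Clay: Formula K 10/22 = 45.5%, Blend 1 6/16 = 37.5% → Formula K
Silt: Formula K 13/26 = 50.0%, Blend 1 6/15 = 40.0% → Formula K
Sandy soil: Formula K 14/46 = 30.4%, Blend 1 1/6 = 16.7% → Formula K
Loam: Formula K 4/7 = 57.1%, Blend 1 25/44 = 56.8% → Formula K
Overall: Formula K 41/101 = 40.6%, Blend 1 38/81 = 46.9% → Blend 1
Formula K wins each soil group but Blend 1 wins overall — the comparison reverses. Formula K's plots skew toward sandy soil, which has a lower base rate.

No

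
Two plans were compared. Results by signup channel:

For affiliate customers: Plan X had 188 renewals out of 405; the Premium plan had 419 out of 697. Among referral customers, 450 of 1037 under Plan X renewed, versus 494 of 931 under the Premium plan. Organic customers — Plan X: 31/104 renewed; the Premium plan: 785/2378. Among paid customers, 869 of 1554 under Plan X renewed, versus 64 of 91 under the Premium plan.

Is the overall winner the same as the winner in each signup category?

Affiliate: Plan X 188/405 = 46.4%, the Premium plan 419/697 = 60.1% → the Premium plan
Referral: Plan X 450/1037 = 43.4%, the Premium plan 494/931 = 53.1% → the Premium plan
Organic: Plan X 31/104 = 29.8%, the Premium plan 785/2378 = 33.0% → the Premium plan
Paid: Plan X 869/1554 = 55.9%, the Premium plan 64/91 = 70.3% → the Premium plan
Overall: Plan X 1538/3100 = 49.6%, the Premium plan 1762/4097 = 43.0% → Plan X
The Premium plan wins each signup group but Plan X wins overall — the comparison reverses. The Premium plan's customers skew toward organic, which has a lower base rate.

No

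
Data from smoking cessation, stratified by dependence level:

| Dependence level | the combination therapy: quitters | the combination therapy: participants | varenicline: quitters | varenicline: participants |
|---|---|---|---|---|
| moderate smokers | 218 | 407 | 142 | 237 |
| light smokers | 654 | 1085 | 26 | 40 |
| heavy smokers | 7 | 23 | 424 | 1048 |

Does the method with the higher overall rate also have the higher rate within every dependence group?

No

Moderate smokers: the combination therapy 218/407 = 53.6%, varenicline 142/237 = 59.9% → varenicline
Light smokers: the combination therapy 654/1085 = 60.3%, varenicline 26/40 = 65.0% → varenicline
Heavy smokers: the combination therapy 7/23 = 30.4%, varenicline 424/1048 = 40.5% → varenicline
Overall: the combination therapy 879/1515 = 58.0%, varenicline 592/1325 = 44.7% → the combination therapy
Varenicline wins each dependence group but the combination therapy wins overall — the comparison reverses. Varenicline's participants skew toward heavy smokers, which has a lower base rate.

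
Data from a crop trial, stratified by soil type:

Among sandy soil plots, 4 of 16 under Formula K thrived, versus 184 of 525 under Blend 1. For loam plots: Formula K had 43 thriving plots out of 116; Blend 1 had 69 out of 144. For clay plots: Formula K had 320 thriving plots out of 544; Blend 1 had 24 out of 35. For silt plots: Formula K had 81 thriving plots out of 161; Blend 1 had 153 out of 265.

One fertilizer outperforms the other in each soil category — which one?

Blend 1

Sandy soil: Formula K 4/16 = 25.0%, Blend 1 184/525 = 35.0% → Blend 1
Loam: Formula K 43/116 = 37.1%, Blend 1 69/144 = 47.9% → Blend 1
Clay: Formula K 320/544 = 58.8%, Blend 1 24/35 = 68.6% → Blend 1
Silt: Formula K 81/161 = 50.3%, Blend 1 153/265 = 57.7% → Blend 1
Blend 1 has the higher rate in all 4 groups.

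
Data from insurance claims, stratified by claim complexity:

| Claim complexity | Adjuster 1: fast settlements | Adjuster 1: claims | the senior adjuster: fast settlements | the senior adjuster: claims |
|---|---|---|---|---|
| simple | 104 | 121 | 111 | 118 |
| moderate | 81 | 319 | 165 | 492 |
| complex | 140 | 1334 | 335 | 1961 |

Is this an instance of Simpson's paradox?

Simple: Adjuster 1 104/121 = 86.0%, the senior adjuster 111/118 = 94.1% → the senior adjuster
Moderate: Adjuster 1 81/319 = 25.4%, the senior adjuster 165/492 = 33.5% → the senior adjuster
Complex: Adjuster 1 140/1334 = 10.5%, the senior adjuster 335/1961 = 17.1% → the senior adjuster
Overall: Adjuster 1 325/1774 = 18.3%, the senior adjuster 611/2571 = 23.8% → the senior adjuster
The senior adjuster wins overall and in every claim group — no reversal.

No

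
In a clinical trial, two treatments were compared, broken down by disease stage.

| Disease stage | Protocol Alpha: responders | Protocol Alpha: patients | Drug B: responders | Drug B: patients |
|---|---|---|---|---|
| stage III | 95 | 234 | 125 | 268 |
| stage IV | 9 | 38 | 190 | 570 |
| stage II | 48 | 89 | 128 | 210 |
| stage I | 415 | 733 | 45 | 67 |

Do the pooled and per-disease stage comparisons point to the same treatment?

Stage III: Protocol Alpha 95/234 = 40.6%, Drug B 125/268 = 46.6% → Drug B
Stage IV: Protocol Alpha 9/38 = 23.7%, Drug B 190/570 = 33.3% → Drug B
Stage II: Protocol Alpha 48/89 = 53.9%, Drug B 128/210 = 61.0% → Drug B
Stage I: Protocol Alpha 415/733 = 56.6%, Drug B 45/67 = 67.2% → Drug B
Overall: Protocol Alpha 567/1094 = 51.8%, Drug B 488/1115 = 43.8% → Protocol Alpha
Drug B wins each disease group but Protocol Alpha wins overall — the comparison reverses. Drug B's patients skew toward stage IV, which has a lower base rate.

No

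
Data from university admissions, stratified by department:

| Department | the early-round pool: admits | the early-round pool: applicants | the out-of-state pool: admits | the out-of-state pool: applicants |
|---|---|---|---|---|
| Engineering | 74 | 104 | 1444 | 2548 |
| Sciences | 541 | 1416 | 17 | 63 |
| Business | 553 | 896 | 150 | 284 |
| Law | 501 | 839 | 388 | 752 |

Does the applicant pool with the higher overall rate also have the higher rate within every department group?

No

Engineering: the early-round pool 74/104 = 71.2%, the out-of-state pool 1444/2548 = 56.7% → the early-round pool
Sciences: the early-round pool 541/1416 = 38.2%, the out-of-state pool 17/63 = 27.0% → the early-round pool
Business: the early-round pool 553/896 = 61.7%, the out-of-state pool 150/284 = 52.8% → the early-round pool
Law: the early-round pool 501/839 = 59.7%, the out-of-state pool 388/752 = 51.6% → the early-round pool
Overall: the early-round pool 1669/3255 = 51.3%, the out-of-state pool 1999/3647 = 54.8% → the out-of-state pool
The early-round pool wins each department group but the out-of-state pool wins overall — the comparison reverses. The early-round pool's applicants skew toward Sciences, which has a lower base rate.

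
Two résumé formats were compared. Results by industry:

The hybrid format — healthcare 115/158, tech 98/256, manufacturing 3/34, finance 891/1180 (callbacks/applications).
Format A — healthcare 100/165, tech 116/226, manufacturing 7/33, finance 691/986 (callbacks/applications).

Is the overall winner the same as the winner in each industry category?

Healthcare: the hybrid format 115/158 = 72.8%, Format A 100/165 = 60.6% → the hybrid format
Tech: the hybrid format 98/256 = 38.3%, Format A 116/226 = 51.3% → Format A
Manufacturing: the hybrid format 3/34 = 8.8%, Format A 7/33 = 21.2% → Format A
Finance: the hybrid format 891/1180 = 75.5%, Format A 691/986 = 70.1% → the hybrid format
Overall: the hybrid format 1107/1628 = 68.0%, Format A 914/1410 = 64.8% → the hybrid format
Neither sweeps: the hybrid format wins 2 of 4 groups, Format A wins 2. The hybrid format wins overall but not every group — no Simpson reversal.

No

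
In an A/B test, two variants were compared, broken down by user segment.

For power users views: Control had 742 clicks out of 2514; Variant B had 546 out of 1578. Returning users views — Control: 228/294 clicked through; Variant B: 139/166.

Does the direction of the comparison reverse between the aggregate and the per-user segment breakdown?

No

Power users: Control 742/2514 = 29.5%, Variant B 546/1578 = 34.6% → Variant B
Returning users: Control 228/294 = 77.6%, Variant B 139/166 = 83.7% → Variant B
Overall: Control 970/2808 = 34.5%, Variant B 685/1744 = 39.3% → Variant B
Variant B wins overall and in every user group — no reversal.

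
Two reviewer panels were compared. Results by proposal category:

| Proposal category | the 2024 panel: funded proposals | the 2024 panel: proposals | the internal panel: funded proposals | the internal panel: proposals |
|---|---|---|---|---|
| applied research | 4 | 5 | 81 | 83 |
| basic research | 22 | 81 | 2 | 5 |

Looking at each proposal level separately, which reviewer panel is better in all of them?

Applied research: the 2024 panel 4/5 = 80.0%, the internal panel 81/83 = 97.6% → the internal panel
Basic research: the 2024 panel 22/81 = 27.2%, the internal panel 2/5 = 40.0% → the internal panel
The internal panel has the higher rate in both groups.

the internal panel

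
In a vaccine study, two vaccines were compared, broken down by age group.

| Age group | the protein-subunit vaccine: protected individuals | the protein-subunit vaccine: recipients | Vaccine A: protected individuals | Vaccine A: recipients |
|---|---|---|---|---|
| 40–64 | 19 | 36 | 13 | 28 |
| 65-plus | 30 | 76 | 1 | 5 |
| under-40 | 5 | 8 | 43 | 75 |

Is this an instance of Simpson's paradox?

Yes

40–64: the protein-subunit vaccine 19/36 = 52.8%, Vaccine A 13/28 = 46.4% → the protein-subunit vaccine
65-plus: the protein-subunit vaccine 30/76 = 39.5%, Vaccine A 1/5 = 20.0% → the protein-subunit vaccine
Under-40: the protein-subunit vaccine 5/8 = 62.5%, Vaccine A 43/75 = 57.3% → the protein-subunit vaccine
Overall: the protein-subunit vaccine 54/120 = 45.0%, Vaccine A 57/108 = 52.8% → Vaccine A
The protein-subunit vaccine wins each age group but Vaccine A wins overall — the comparison reverses. The protein-subunit vaccine's recipients skew toward 65-plus, which has a lower base rate.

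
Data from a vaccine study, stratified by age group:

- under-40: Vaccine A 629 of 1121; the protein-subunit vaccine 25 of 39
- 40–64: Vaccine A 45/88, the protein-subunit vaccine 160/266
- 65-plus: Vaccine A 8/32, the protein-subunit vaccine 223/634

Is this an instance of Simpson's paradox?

Under-40: Vaccine A 629/1121 = 56.1%, the protein-subunit vaccine 25/39 = 64.1% → the protein-subunit vaccine
40–64: Vaccine A 45/88 = 51.1%, the protein-subunit vaccine 160/266 = 60.2% → the protein-subunit vaccine
65-plus: Vaccine A 8/32 = 25.0%, the protein-subunit vaccine 223/634 = 35.2% → the protein-subunit vaccine
Overall: Vaccine A 682/1241 = 55.0%, the protein-subunit vaccine 408/939 = 43.5% → Vaccine A
The protein-subunit vaccine wins each age group but Vaccine A wins overall — the comparison reverses. The protein-subunit vaccine's recipients skew toward 65-plus, which has a lower base rate.

Yes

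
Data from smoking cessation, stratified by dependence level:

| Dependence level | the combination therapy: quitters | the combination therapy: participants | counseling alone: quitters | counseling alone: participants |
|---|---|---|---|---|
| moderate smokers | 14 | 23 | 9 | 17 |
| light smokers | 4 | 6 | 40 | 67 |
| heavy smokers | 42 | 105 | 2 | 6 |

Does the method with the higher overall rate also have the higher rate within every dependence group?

Moderate smokers: the combination therapy 14/23 = 60.9%, counseling alone 9/17 = 52.9% → the combination therapy
Light smokers: the combination therapy 4/6 = 66.7%, counseling alone 40/67 = 59.7% → the combination therapy
Heavy smokers: the combination therapy 42/105 = 40.0%, counseling alone 2/6 = 33.3% → the combination therapy
Overall: the combination therapy 60/134 = 44.8%, counseling alone 51/90 = 56.7% → counseling alone
The combination therapy wins each dependence group but counseling alone wins overall — the comparison reverses. The combination therapy's participants skew toward heavy smokers, which has a lower base rate.

No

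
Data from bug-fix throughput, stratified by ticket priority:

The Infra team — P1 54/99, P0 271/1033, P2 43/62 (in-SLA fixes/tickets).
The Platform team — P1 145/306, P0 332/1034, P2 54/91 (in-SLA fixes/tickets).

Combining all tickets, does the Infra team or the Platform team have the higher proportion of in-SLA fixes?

the Platform team

P1: the Infra team 54/99 = 54.5%, the Platform team 145/306 = 47.4% → the Infra team
P0: the Infra team 271/1033 = 26.2%, the Platform team 332/1034 = 32.1% → the Platform team
P2: the Infra team 43/62 = 69.4%, the Platform team 54/91 = 59.3% → the Infra team
Overall: the Infra team 368/1194 = 30.8%, the Platform team 531/1431 = 37.1% → the Platform team
(Neither sweeps every ticket group, but the Platform team has the higher pooled rate.)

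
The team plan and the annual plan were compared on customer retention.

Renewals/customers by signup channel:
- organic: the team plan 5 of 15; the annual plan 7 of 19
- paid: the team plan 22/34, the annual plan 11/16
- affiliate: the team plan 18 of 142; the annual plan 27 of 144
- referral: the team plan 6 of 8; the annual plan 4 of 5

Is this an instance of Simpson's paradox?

No

Organic: the team plan 5/15 = 33.3%, the annual plan 7/19 = 36.8% → the annual plan
Paid: the team plan 22/34 = 64.7%, the annual plan 11/16 = 68.8% → the annual plan
Affiliate: the team plan 18/142 = 12.7%, the annual plan 27/144 = 18.8% → the annual plan
Referral: the team plan 6/8 = 75.0%, the annual plan 4/5 = 80.0% → the annual plan
Overall: the team plan 51/199 = 25.6%, the annual plan 49/184 = 26.6% → the annual plan
The annual plan wins overall and in every signup group — no reversal.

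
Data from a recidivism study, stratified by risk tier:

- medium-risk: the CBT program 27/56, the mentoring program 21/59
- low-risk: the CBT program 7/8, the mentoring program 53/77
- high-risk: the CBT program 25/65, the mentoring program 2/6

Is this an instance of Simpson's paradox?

Yes

Medium-risk: the CBT program 27/56 = 48.2%, the mentoring program 21/59 = 35.6% → the CBT program
Low-risk: the CBT program 7/8 = 87.5%, the mentoring program 53/77 = 68.8% → the CBT program
High-risk: the CBT program 25/65 = 38.5%, the mentoring program 2/6 = 33.3% → the CBT program
Overall: the CBT program 59/129 = 45.7%, the mentoring program 76/142 = 53.5% → the mentoring program
The CBT program wins each risk group but the mentoring program wins overall — the comparison reverses. The CBT program's participants skew toward high-risk, which has a lower base rate.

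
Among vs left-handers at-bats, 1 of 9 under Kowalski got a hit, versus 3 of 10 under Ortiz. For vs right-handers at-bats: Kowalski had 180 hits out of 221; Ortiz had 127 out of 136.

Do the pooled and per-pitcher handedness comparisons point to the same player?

Yes

Vs left-handers: Kowalski 1/9 = 11.1%, Ortiz 3/10 = 30.0% → Ortiz
Vs right-handers: Kowalski 180/221 = 81.4%, Ortiz 127/136 = 93.4% → Ortiz
Overall: Kowalski 181/230 = 78.7%, Ortiz 130/146 = 89.0% → Ortiz
Ortiz wins overall and in every pitcher group — no reversal.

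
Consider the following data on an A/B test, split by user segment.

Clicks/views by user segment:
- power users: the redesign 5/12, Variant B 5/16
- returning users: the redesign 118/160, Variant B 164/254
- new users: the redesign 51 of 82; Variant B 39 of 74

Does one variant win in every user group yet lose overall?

Power users: the redesign 5/12 = 41.7%, Variant B 5/16 = 31.2% → the redesign
Returning users: the redesign 118/160 = 73.8%, Variant B 164/254 = 64.6% → the redesign
New users: the redesign 51/82 = 62.2%, Variant B 39/74 = 52.7% → the redesign
Overall: the redesign 174/254 = 68.5%, Variant B 208/344 = 60.5% → the redesign
The redesign wins overall and in every user group — no reversal.

No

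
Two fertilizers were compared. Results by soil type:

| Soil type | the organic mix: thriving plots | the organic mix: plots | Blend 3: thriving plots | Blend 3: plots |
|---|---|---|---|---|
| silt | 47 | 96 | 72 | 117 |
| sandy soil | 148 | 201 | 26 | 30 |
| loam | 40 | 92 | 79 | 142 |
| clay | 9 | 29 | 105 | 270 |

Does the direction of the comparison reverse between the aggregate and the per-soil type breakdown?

Silt: the organic mix 47/96 = 49.0%, Blend 3 72/117 = 61.5% → Blend 3
Sandy soil: the organic mix 148/201 = 73.6%, Blend 3 26/30 = 86.7% → Blend 3
Loam: the organic mix 40/92 = 43.5%, Blend 3 79/142 = 55.6% → Blend 3
Clay: the organic mix 9/29 = 31.0%, Blend 3 105/270 = 38.9% → Blend 3
Overall: the organic mix 244/418 = 58.4%, Blend 3 282/559 = 50.4% → the organic mix
Blend 3 wins each soil group but the organic mix wins overall — the comparison reverses. Blend 3's plots skew toward clay, which has a lower base rate.

Yes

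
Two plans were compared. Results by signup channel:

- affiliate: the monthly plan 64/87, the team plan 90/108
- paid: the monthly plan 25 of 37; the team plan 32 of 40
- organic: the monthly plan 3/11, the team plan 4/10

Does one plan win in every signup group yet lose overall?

No

Affiliate: the monthly plan 64/87 = 73.6%, the team plan 90/108 = 83.3% → the team plan
Paid: the monthly plan 25/37 = 67.6%, the team plan 32/40 = 80.0% → the team plan
Organic: the monthly plan 3/11 = 27.3%, the team plan 4/10 = 40.0% → the team plan
Overall: the monthly plan 92/135 = 68.1%, the team plan 126/158 = 79.7% → the team plan
The team plan wins overall and in every signup group — no reversal.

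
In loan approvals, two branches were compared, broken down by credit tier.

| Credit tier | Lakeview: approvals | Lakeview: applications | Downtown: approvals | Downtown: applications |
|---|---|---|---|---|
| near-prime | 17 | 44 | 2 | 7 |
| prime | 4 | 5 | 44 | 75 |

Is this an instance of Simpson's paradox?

Yes

Near-prime: Lakeview 17/44 = 38.6%, Downtown 2/7 = 28.6% → Lakeview
Prime: Lakeview 4/5 = 80.0%, Downtown 44/75 = 58.7% → Lakeview
Overall: Lakeview 21/49 = 42.9%, Downtown 46/82 = 56.1% → Downtown
Lakeview wins each credit group but Downtown wins overall — the comparison reverses. Lakeview's applications skew toward near-prime, which has a lower base rate.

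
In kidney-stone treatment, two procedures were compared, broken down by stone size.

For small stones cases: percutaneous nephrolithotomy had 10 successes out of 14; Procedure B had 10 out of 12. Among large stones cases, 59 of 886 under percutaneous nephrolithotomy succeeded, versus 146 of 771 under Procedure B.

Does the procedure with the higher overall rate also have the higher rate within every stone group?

Yes

Small stones: percutaneous nephrolithotomy 10/14 = 71.4%, Procedure B 10/12 = 83.3% → Procedure B
Large stones: percutaneous nephrolithotomy 59/886 = 6.7%, Procedure B 146/771 = 18.9% → Procedure B
Overall: percutaneous nephrolithotomy 69/900 = 7.7%, Procedure B 156/783 = 19.9% → Procedure B
Procedure B wins overall and in every stone group — no reversal.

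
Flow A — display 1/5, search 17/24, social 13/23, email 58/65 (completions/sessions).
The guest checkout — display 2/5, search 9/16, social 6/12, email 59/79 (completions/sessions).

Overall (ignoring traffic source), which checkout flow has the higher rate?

Display: Flow A 1/5 = 20.0%, the guest checkout 2/5 = 40.0% → the guest checkout
Search: Flow A 17/24 = 70.8%, the guest checkout 9/16 = 56.2% → Flow A
Social: Flow A 13/23 = 56.5%, the guest checkout 6/12 = 50.0% → Flow A
Email: Flow A 58/65 = 89.2%, the guest checkout 59/79 = 74.7% → Flow A
Overall: Flow A 89/117 = 76.1%, the guest checkout 76/112 = 67.9% → Flow A
(Neither sweeps every traffic group, but Flow A has the higher pooled rate.)

Flow A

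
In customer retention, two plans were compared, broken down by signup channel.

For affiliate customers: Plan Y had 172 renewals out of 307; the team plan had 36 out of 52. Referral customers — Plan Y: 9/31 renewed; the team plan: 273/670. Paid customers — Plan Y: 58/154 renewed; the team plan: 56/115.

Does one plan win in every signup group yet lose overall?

Yes

Affiliate: Plan Y 172/307 = 56.0%, the team plan 36/52 = 69.2% → the team plan
Referral: Plan Y 9/31 = 29.0%, the team plan 273/670 = 40.7% → the team plan
Paid: Plan Y 58/154 = 37.7%, the team plan 56/115 = 48.7% → the team plan
Overall: Plan Y 239/492 = 48.6%, the team plan 365/837 = 43.6% → Plan Y
The team plan wins each signup group but Plan Y wins overall — the comparison reverses. The team plan's customers skew toward referral, which has a lower base rate.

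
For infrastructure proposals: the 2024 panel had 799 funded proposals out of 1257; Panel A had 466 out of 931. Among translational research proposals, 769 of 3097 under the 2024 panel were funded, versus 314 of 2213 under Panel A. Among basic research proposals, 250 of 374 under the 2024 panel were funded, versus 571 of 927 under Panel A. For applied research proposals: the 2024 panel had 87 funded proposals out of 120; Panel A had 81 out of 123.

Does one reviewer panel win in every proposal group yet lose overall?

No

Infrastructure: the 2024 panel 799/1257 = 63.6%, Panel A 466/931 = 50.1% → the 2024 panel
Translational research: the 2024 panel 769/3097 = 24.8%, Panel A 314/2213 = 14.2% → the 2024 panel
Basic research: the 2024 panel 250/374 = 66.8%, Panel A 571/927 = 61.6% → the 2024 panel
Applied research: the 2024 panel 87/120 = 72.5%, Panel A 81/123 = 65.9% → the 2024 panel
Overall: the 2024 panel 1905/4848 = 39.3%, Panel A 1432/4194 = 34.1% → the 2024 panel
The 2024 panel wins overall and in every proposal group — no reversal.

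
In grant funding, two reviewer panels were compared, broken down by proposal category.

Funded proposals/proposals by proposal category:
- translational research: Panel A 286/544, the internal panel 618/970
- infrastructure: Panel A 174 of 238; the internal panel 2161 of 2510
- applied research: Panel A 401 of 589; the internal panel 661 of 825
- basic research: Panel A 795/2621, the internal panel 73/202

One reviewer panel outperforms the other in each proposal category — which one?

Translational research: Panel A 286/544 = 52.6%, the internal panel 618/970 = 63.7% → the internal panel
Infrastructure: Panel A 174/238 = 73.1%, the internal panel 2161/2510 = 86.1% → the internal panel
Applied research: Panel A 401/589 = 68.1%, the internal panel 661/825 = 80.1% → the internal panel
Basic research: Panel A 795/2621 = 30.3%, the internal panel 73/202 = 36.1% → the internal panel
The internal panel has the higher rate in all 4 groups.

the internal panel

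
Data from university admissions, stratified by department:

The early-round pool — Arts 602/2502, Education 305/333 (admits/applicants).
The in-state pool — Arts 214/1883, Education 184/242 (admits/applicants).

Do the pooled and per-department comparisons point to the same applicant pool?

Arts: the early-round pool 602/2502 = 24.1%, the in-state pool 214/1883 = 11.4% → the early-round pool
Education: the early-round pool 305/333 = 91.6%, the in-state pool 184/242 = 76.0% → the early-round pool
Overall: the early-round pool 907/2835 = 32.0%, the in-state pool 398/2125 = 18.7% → the early-round pool
The early-round pool wins overall and in every department group — no reversal.

Yes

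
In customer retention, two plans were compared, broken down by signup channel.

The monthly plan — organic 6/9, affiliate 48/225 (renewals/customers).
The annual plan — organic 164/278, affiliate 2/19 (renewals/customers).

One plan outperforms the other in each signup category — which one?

the monthly plan

Organic: the monthly plan 6/9 = 66.7%, the annual plan 164/278 = 59.0% → the monthly plan
Affiliate: the monthly plan 48/225 = 21.3%, the annual plan 2/19 = 10.5% → the monthly plan
The monthly plan has the higher rate in both groups.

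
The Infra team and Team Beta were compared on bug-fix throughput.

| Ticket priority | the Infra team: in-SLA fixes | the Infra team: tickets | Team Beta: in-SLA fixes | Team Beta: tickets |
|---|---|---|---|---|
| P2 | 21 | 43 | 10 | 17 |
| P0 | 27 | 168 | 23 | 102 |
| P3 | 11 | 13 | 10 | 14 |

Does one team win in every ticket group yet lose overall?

No

P2: the Infra team 21/43 = 48.8%, Team Beta 10/17 = 58.8% → Team Beta
P0: the Infra team 27/168 = 16.1%, Team Beta 23/102 = 22.5% → Team Beta
P3: the Infra team 11/13 = 84.6%, Team Beta 10/14 = 71.4% → the Infra team
Overall: the Infra team 59/224 = 26.3%, Team Beta 43/133 = 32.3% → Team Beta
Neither sweeps: the Infra team wins 1 of 3 groups, Team Beta wins 2. Team Beta wins overall but not every group — no Simpson reversal.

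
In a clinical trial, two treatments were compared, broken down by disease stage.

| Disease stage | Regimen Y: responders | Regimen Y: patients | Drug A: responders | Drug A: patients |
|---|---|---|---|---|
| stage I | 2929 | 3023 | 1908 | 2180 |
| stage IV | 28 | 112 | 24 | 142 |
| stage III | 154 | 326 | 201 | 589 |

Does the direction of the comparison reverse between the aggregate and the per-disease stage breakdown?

Stage I: Regimen Y 2929/3023 = 96.9%, Drug A 1908/2180 = 87.5% → Regimen Y
Stage IV: Regimen Y 28/112 = 25.0%, Drug A 24/142 = 16.9% → Regimen Y
Stage III: Regimen Y 154/326 = 47.2%, Drug A 201/589 = 34.1% → Regimen Y
Overall: Regimen Y 3111/3461 = 89.9%, Drug A 2133/2911 = 73.3% → Regimen Y
Regimen Y wins overall and in every disease group — no reversal.

No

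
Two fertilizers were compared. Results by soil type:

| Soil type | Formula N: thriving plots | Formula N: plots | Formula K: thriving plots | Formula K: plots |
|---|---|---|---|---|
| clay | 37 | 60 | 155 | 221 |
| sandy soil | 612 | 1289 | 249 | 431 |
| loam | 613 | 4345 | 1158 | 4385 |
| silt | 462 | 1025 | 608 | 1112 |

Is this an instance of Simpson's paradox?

No

Clay: Formula N 37/60 = 61.7%, Formula K 155/221 = 70.1% → Formula K
Sandy soil: Formula N 612/1289 = 47.5%, Formula K 249/431 = 57.8% → Formula K
Loam: Formula N 613/4345 = 14.1%, Formula K 1158/4385 = 26.4% → Formula K
Silt: Formula N 462/1025 = 45.1%, Formula K 608/1112 = 54.7% → Formula K
Overall: Formula N 1724/6719 = 25.7%, Formula K 2170/6149 = 35.3% → Formula K
Formula K wins overall and in every soil group — no reversal.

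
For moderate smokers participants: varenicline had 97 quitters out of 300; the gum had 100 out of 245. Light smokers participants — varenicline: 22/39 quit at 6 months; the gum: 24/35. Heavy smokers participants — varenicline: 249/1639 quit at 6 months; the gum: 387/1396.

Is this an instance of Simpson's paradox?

No

Moderate smokers: varenicline 97/300 = 32.3%, the gum 100/245 = 40.8% → the gum
Light smokers: varenicline 22/39 = 56.4%, the gum 24/35 = 68.6% → the gum
Heavy smokers: varenicline 249/1639 = 15.2%, the gum 387/1396 = 27.7% → the gum
Overall: varenicline 368/1978 = 18.6%, the gum 511/1676 = 30.5% → the gum
The gum wins overall and in every dependence group — no reversal.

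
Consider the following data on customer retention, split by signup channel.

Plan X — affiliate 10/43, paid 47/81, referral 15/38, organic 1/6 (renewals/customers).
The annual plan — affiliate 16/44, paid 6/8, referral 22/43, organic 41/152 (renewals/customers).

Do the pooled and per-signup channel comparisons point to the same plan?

Affiliate: Plan X 10/43 = 23.3%, the annual plan 16/44 = 36.4% → the annual plan
Paid: Plan X 47/81 = 58.0%, the annual plan 6/8 = 75.0% → the annual plan
Referral: Plan X 15/38 = 39.5%, the annual plan 22/43 = 51.2% → the annual plan
Organic: Plan X 1/6 = 16.7%, the annual plan 41/152 = 27.0% → the annual plan
Overall: Plan X 73/168 = 43.5%, the annual plan 85/247 = 34.4% → Plan X
The annual plan wins each signup group but Plan X wins overall — the comparison reverses. The annual plan's customers skew toward organic, which has a lower base rate.

No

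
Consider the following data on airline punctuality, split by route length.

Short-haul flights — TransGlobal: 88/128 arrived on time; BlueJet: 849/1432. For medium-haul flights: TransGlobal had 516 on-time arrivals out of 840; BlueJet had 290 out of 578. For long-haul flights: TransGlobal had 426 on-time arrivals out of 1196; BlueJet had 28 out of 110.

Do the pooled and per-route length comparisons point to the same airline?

Short-haul: TransGlobal 88/128 = 68.8%, BlueJet 849/1432 = 59.3% → TransGlobal
Medium-haul: TransGlobal 516/840 = 61.4%, BlueJet 290/578 = 50.2% → TransGlobal
Long-haul: TransGlobal 426/1196 = 35.6%, BlueJet 28/110 = 25.5% → TransGlobal
Overall: TransGlobal 1030/2164 = 47.6%, BlueJet 1167/2120 = 55.0% → BlueJet
TransGlobal wins each route group but BlueJet wins overall — the comparison reverses. TransGlobal's flights skew toward long-haul, which has a lower base rate.

No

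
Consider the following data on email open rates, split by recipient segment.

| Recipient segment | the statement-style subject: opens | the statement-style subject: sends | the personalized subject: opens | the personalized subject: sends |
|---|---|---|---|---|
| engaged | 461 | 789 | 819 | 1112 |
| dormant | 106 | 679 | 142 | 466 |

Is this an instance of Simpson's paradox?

No

Engaged: the statement-style subject 461/789 = 58.4%, the personalized subject 819/1112 = 73.7% → the personalized subject
Dormant: the statement-style subject 106/679 = 15.6%, the personalized subject 142/466 = 30.5% → the personalized subject
Overall: the statement-style subject 567/1468 = 38.6%, the personalized subject 961/1578 = 60.9% → the personalized subject
The personalized subject wins overall and in every recipient group — no reversal.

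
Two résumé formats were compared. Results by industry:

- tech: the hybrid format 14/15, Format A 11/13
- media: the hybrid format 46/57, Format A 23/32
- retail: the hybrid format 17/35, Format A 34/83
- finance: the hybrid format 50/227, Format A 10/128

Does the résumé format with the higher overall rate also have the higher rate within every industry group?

Yes

Tech: the hybrid format 14/15 = 93.3%, Format A 11/13 = 84.6% → the hybrid format
Media: the hybrid format 46/57 = 80.7%, Format A 23/32 = 71.9% → the hybrid format
Retail: the hybrid format 17/35 = 48.6%, Format A 34/83 = 41.0% → the hybrid format
Finance: the hybrid format 50/227 = 22.0%, Format A 10/128 = 7.8% → the hybrid format
Overall: the hybrid format 127/334 = 38.0%, Format A 78/256 = 30.5% → the hybrid format
The hybrid format wins overall and in every industry group — no reversal.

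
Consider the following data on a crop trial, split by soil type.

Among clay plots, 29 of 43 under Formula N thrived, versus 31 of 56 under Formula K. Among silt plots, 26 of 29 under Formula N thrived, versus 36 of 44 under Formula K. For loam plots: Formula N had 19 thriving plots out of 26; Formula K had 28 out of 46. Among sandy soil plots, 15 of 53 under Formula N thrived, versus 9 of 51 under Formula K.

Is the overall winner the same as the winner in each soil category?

Clay: Formula N 29/43 = 67.4%, Formula K 31/56 = 55.4% → Formula N
Silt: Formula N 26/29 = 89.7%, Formula K 36/44 = 81.8% → Formula N
Loam: Formula N 19/26 = 73.1%, Formula K 28/46 = 60.9% → Formula N
Sandy soil: Formula N 15/53 = 28.3%, Formula K 9/51 = 17.6% → Formula N
Overall: Formula N 89/151 = 58.9%, Formula K 104/197 = 52.8% → Formula N
Formula N wins overall and in every soil group — no reversal.

Yes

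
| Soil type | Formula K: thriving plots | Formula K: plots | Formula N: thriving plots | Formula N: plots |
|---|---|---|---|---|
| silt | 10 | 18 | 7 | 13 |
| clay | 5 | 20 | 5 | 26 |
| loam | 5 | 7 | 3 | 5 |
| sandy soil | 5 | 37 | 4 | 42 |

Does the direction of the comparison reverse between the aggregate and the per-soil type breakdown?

Silt: Formula K 10/18 = 55.6%, Formula N 7/13 = 53.8% → Formula K
Clay: Formula K 5/20 = 25.0%, Formula N 5/26 = 19.2% → Formula K
Loam: Formula K 5/7 = 71.4%, Formula N 3/5 = 60.0% → Formula K
Sandy soil: Formula K 5/37 = 13.5%, Formula N 4/42 = 9.5% → Formula K
Overall: Formula K 25/82 = 30.5%, Formula N 19/86 = 22.1% → Formula K
Formula K wins overall and in every soil group — no reversal.

No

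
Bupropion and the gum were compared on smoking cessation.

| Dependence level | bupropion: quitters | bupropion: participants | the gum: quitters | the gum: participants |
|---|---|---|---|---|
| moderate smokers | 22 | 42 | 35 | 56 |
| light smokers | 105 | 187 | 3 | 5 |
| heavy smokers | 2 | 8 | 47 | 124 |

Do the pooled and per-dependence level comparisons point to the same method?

Moderate smokers: bupropion 22/42 = 52.4%, the gum 35/56 = 62.5% → the gum
Light smokers: bupropion 105/187 = 56.1%, the gum 3/5 = 60.0% → the gum
Heavy smokers: bupropion 2/8 = 25.0%, the gum 47/124 = 37.9% → the gum
Overall: bupropion 129/237 = 54.4%, the gum 85/185 = 45.9% → bupropion
The gum wins each dependence group but bupropion wins overall — the comparison reverses. The gum's participants skew toward heavy smokers, which has a lower base rate.

No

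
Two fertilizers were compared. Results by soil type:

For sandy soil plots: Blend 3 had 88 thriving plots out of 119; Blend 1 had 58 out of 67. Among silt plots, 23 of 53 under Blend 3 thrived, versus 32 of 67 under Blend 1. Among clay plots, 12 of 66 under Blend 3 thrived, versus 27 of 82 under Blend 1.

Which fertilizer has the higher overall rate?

Sandy soil: Blend 3 88/119 = 73.9%, Blend 1 58/67 = 86.6% → Blend 1
Silt: Blend 3 23/53 = 43.4%, Blend 1 32/67 = 47.8% → Blend 1
Clay: Blend 3 12/66 = 18.2%, Blend 1 27/82 = 32.9% → Blend 1
Overall: Blend 3 123/238 = 51.7%, Blend 1 117/216 = 54.2% → Blend 1

Blend 1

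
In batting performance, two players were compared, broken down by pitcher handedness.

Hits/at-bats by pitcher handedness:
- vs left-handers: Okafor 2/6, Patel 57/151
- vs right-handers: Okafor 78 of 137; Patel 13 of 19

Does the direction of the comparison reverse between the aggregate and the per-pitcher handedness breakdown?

Vs left-handers: Okafor 2/6 = 33.3%, Patel 57/151 = 37.7% → Patel
Vs right-handers: Okafor 78/137 = 56.9%, Patel 13/19 = 68.4% → Patel
Overall: Okafor 80/143 = 55.9%, Patel 70/170 = 41.2% → Okafor
Patel wins each pitcher group but Okafor wins overall — the comparison reverses. Patel's at-bats skew toward vs left-handers, which has a lower base rate.

Yes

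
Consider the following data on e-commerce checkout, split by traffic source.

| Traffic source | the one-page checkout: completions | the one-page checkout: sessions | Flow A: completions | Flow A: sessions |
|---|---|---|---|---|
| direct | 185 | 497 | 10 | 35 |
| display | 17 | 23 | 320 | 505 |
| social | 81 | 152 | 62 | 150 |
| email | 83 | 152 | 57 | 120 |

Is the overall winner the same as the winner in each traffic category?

No

Direct: the one-page checkout 185/497 = 37.2%, Flow A 10/35 = 28.6% → the one-page checkout
Display: the one-page checkout 17/23 = 73.9%, Flow A 320/505 = 63.4% → the one-page checkout
Social: the one-page checkout 81/152 = 53.3%, Flow A 62/150 = 41.3% → the one-page checkout
Email: the one-page checkout 83/152 = 54.6%, Flow A 57/120 = 47.5% → the one-page checkout
Overall: the one-page checkout 366/824 = 44.4%, Flow A 449/810 = 55.4% → Flow A
The one-page checkout wins each traffic group but Flow A wins overall — the comparison reverses. The one-page checkout's sessions skew toward direct, which has a lower base rate.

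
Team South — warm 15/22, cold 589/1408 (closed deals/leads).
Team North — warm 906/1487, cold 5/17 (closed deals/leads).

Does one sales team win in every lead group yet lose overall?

Yes

Warm: Team South 15/22 = 68.2%, Team North 906/1487 = 60.9% → Team South
Cold: Team South 589/1408 = 41.8%, Team North 5/17 = 29.4% → Team South
Overall: Team South 604/1430 = 42.2%, Team North 911/1504 = 60.6% → Team North
Team South wins each lead group but Team North wins overall — the comparison reverses. Team South's leads skew toward cold, which has a lower base rate.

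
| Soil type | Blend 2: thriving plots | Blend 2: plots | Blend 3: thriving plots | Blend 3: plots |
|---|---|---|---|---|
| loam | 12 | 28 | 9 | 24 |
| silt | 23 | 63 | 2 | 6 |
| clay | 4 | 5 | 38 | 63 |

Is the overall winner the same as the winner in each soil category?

Loam: Blend 2 12/28 = 42.9%, Blend 3 9/24 = 37.5% → Blend 2
Silt: Blend 2 23/63 = 36.5%, Blend 3 2/6 = 33.3% → Blend 2
Clay: Blend 2 4/5 = 80.0%, Blend 3 38/63 = 60.3% → Blend 2
Overall: Blend 2 39/96 = 40.6%, Blend 3 49/93 = 52.7% → Blend 3
Blend 2 wins each soil group but Blend 3 wins overall — the comparison reverses. Blend 2's plots skew toward silt, which has a lower base rate.

No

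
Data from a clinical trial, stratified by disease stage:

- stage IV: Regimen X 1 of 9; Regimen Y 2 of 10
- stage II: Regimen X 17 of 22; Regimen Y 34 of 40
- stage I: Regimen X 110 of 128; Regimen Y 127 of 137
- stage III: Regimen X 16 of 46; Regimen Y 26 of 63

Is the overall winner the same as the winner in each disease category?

Yes

Stage IV: Regimen X 1/9 = 11.1%, Regimen Y 2/10 = 20.0% → Regimen Y
Stage II: Regimen X 17/22 = 77.3%, Regimen Y 34/40 = 85.0% → Regimen Y
Stage I: Regimen X 110/128 = 85.9%, Regimen Y 127/137 = 92.7% → Regimen Y
Stage III: Regimen X 16/46 = 34.8%, Regimen Y 26/63 = 41.3% → Regimen Y
Overall: Regimen X 144/205 = 70.2%, Regimen Y 189/250 = 75.6% → Regimen Y
Regimen Y wins overall and in every disease group — no reversal.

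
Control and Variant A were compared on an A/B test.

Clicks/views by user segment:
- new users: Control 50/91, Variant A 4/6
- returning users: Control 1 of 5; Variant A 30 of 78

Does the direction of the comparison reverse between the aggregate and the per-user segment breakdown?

New users: Control 50/91 = 54.9%, Variant A 4/6 = 66.7% → Variant A
Returning users: Control 1/5 = 20.0%, Variant A 30/78 = 38.5% → Variant A
Overall: Control 51/96 = 53.1%, Variant A 34/84 = 40.5% → Control
Variant A wins each user group but Control wins overall — the comparison reverses. Variant A's views skew toward returning users, which has a lower base rate.

Yes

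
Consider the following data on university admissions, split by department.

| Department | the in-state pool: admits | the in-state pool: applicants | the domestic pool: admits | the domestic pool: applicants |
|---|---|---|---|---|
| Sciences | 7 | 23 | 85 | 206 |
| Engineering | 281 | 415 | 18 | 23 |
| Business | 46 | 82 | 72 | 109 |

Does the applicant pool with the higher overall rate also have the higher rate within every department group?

No

Sciences: the in-state pool 7/23 = 30.4%, the domestic pool 85/206 = 41.3% → the domestic pool
Engineering: the in-state pool 281/415 = 67.7%, the domestic pool 18/23 = 78.3% → the domestic pool
Business: the in-state pool 46/82 = 56.1%, the domestic pool 72/109 = 66.1% → the domestic pool
Overall: the in-state pool 334/520 = 64.2%, the domestic pool 175/338 = 51.8% → the in-state pool
The domestic pool wins each department group but the in-state pool wins overall — the comparison reverses. The domestic pool's applicants skew toward Sciences, which has a lower base rate.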